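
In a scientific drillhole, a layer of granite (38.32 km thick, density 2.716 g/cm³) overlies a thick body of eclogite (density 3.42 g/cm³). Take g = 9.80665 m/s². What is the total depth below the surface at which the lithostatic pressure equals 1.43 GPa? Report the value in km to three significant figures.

Pressure at base of upper layers: 2716×9.80665×38320 = 1.021×10^9 Pa = 1.021 GPa
Remaining pressure to be supplied by eclogite: 1.430×10^9 − 1.021×10^9 = 4.094×10^8 Pa
Additional depth in eclogite = 4.094×10^8 Pa / (3420 kg/m³ × 9.80665 m/s²) = 12205 m
Total depth = 38320 m + 12205 m = 50525 m
= 50.525 km

50.5 km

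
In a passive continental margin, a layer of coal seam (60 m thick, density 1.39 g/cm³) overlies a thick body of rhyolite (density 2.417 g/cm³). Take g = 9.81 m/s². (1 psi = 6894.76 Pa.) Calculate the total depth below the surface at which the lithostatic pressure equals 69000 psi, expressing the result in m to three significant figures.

Pressure at base of upper layers: 1390×9.81×60 = 8.182×10^5 Pa = 118.7 psi
Remaining pressure to be supplied by rhyolite: 4.757×10^8 − 8.182×10^5 = 4.749×10^8 Pa
Additional depth in rhyolite = 4.749×10^8 Pa / (2417 kg/m³ × 9.81 m/s²) = 20030 m
Total depth = 60 m + 20030 m = 20090 m

20100 m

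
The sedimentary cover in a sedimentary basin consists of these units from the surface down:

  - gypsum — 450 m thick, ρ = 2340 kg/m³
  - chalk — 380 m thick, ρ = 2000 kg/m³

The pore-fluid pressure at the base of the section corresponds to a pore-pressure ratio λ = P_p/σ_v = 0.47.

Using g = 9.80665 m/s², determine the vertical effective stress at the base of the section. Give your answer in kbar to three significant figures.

0.0942 kbar

Overburden (lithostatic) stress σ_v:
gypsum: 2340 kg/m³ × 9.80665 m/s² × 450 m = 1.033×10^7 Pa = 10.33 MPa
chalk: 2000 kg/m³ × 9.80665 m/s² × 380 m = 7.453×10^6 Pa = 7.453 MPa
Total = 10.33 + 7.453 = 17.779 MPa
Pore pressure P_p = λ·σ_v = 0.47 × 17.78 MPa = 8.356 MPa
Effective stress σ' = σ_v − P_p = 17.78 − 8.356 = 9.4231 MPa = 0.094231 kbar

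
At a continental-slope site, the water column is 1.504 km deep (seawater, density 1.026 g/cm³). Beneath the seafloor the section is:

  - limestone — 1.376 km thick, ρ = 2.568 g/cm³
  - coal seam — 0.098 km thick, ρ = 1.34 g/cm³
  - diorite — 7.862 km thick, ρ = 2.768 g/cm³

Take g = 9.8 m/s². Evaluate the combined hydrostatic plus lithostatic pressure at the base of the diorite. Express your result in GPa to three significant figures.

seawater: 1026 kg/m³ × 9.8 m/s² × 1504 m = 1.512×10^7 Pa = 0.01512 GPa
limestone: 2568 kg/m³ × 9.8 m/s² × 1376 m = 3.463×10^7 Pa = 0.03463 GPa
coal seam: 1340 kg/m³ × 9.8 m/s² × 98 m = 1.287×10^6 Pa = 1.287×10^-3 GPa
diorite: 2768 kg/m³ × 9.8 m/s² × 7862 m = 2.133×10^8 Pa = 0.2133 GPa
Total = 0.01512 + 0.03463 + 1.287×10^-3 + 0.2133 = 0.26431 GPa

0.264 GPa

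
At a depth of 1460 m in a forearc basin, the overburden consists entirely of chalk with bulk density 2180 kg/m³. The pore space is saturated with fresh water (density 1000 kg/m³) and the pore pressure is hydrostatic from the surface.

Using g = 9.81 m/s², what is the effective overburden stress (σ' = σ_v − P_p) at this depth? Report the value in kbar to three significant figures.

0.169 kbar

Overburden (lithostatic) stress σ_v:
chalk: 2180 kg/m³ × 9.81 m/s² × 1460 m = 3.122×10^7 Pa = 31.22 MPa
Pore pressure P_p = 1000 kg/m³ × 9.81 m/s² × 1460 m = 1.432×10^7 Pa = 14.32 MPa
Effective stress σ' = σ_v − P_p = 31.22 − 14.32 = 16.901 MPa = 0.16901 kbar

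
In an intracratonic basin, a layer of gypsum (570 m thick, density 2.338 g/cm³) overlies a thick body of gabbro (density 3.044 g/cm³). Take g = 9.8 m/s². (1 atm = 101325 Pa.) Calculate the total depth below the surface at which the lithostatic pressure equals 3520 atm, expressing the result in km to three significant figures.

Pressure at base of upper layers: 2338×9.8×570 = 1.306×10^7 Pa = 128.9 atm
Remaining pressure to be supplied by gabbro: 3.567×10^8 − 1.306×10^7 = 3.436×10^8 Pa
Additional depth in gabbro = 3.436×10^8 Pa / (3044 kg/m³ × 9.8 m/s²) = 11518 m
Total depth = 570 m + 11518 m = 12088 m
= 12.088 km

12.1 km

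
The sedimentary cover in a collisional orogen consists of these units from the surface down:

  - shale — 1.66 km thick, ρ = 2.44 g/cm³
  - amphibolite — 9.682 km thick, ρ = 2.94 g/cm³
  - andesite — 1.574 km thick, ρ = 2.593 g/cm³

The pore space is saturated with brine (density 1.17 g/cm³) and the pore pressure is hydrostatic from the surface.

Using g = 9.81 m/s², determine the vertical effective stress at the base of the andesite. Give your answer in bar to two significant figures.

2100 bar

Overburden (lithostatic) stress σ_v:
shale: 2440 kg/m³ × 9.81 m/s² × 1660 m = 3.973×10^7 Pa = 39.73 MPa
amphibolite: 2940 kg/m³ × 9.81 m/s² × 9682 m = 2.792×10^8 Pa = 279.2 MPa
andesite: 2593 kg/m³ × 9.81 m/s² × 1574 m = 4.004×10^7 Pa = 40.04 MPa
Total = 39.73 + 279.2 + 40.04 = 359.02 MPa
Pore pressure P_p = 1170 kg/m³ × 9.81 m/s² × 12916 m = 1.482×10^8 Pa = 148.2 MPa
Effective stress σ' = σ_v − P_p = 359.0 − 148.2 = 210.77 MPa = 2107.7 bar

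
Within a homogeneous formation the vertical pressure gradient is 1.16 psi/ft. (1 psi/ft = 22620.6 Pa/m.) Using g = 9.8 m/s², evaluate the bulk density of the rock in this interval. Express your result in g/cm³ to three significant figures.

ρ = (dP/dz)/g = 1.16 psi/ft / 9.8 m/s² = 26240 Pa/m / 9.8 m/s² = 2677.5 kg/m³
= 2.678 g/cm³

2.68 g/cm³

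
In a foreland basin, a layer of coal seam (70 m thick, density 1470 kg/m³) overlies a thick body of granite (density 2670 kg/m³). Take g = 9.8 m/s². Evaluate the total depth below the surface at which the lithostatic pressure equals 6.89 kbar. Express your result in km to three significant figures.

Pressure at base of upper layers: 1470×9.8×70 = 1.008×10^6 Pa = 0.01008 kbar
Remaining pressure to be supplied by granite: 6.890×10^8 − 1.008×10^6 = 6.880×10^8 Pa
Additional depth in granite = 6.880×10^8 Pa / (2670 kg/m³ × 9.8 m/s²) = 26293 m
Total depth = 70 m + 26293 m = 26363 m
= 26.363 km

26.4 km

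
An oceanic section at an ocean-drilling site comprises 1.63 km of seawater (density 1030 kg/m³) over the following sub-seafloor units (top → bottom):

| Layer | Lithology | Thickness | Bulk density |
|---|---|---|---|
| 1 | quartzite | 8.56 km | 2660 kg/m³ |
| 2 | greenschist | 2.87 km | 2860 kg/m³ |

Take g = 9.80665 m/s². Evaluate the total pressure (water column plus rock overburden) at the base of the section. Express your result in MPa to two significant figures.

seawater: 1030 kg/m³ × 9.80665 m/s² × 1630 m = 1.646×10^7 Pa = 16.46 MPa
quartzite: 2660 kg/m³ × 9.80665 m/s² × 8560 m = 2.233×10^8 Pa = 223.3 MPa
greenschist: 2860 kg/m³ × 9.80665 m/s² × 2870 m = 8.049×10^7 Pa = 80.49 MPa
Total = 16.46 + 223.3 + 80.49 = 320.25 MPa

320 MPa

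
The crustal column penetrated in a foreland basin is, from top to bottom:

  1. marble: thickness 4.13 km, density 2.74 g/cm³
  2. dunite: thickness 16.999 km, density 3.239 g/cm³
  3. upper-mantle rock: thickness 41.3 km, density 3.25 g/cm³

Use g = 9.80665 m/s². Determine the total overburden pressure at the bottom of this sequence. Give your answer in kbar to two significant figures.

marble: 2740 kg/m³ × 9.80665 m/s² × 4130 m = 1.110×10^8 Pa = 1.110 kbar
dunite: 3239 kg/m³ × 9.80665 m/s² × 16999 m = 5.400×10^8 Pa = 5.400 kbar
upper-mantle rock: 3250 kg/m³ × 9.80665 m/s² × 41300 m = 1.316×10^9 Pa = 13.16 kbar
Total = 1.110 + 5.400 + 13.16 = 19.672 kbar

20 kbar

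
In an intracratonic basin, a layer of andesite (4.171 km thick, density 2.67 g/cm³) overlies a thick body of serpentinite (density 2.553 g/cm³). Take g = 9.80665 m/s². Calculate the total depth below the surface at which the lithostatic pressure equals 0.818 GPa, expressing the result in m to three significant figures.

32500 m

Pressure at base of upper layers: 2670×9.80665×4171 = 1.092×10^8 Pa = 0.1092 GPa
Remaining pressure to be supplied by serpentinite: 8.180×10^8 − 1.092×10^8 = 7.088×10^8 Pa
Additional depth in serpentinite = 7.088×10^8 Pa / (2553 kg/m³ × 9.80665 m/s²) = 28310 m
Total depth = 4171 m + 28310 m = 32481 m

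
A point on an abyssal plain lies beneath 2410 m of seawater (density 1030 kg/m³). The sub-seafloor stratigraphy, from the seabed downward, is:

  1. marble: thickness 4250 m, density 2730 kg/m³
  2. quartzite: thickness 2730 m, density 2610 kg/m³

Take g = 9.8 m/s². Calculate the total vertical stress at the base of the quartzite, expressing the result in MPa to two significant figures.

210 MPa

seawater: 1030 kg/m³ × 9.8 m/s² × 2410 m = 2.433×10^7 Pa = 24.33 MPa
marble: 2730 kg/m³ × 9.8 m/s² × 4250 m = 1.137×10^8 Pa = 113.7 MPa
quartzite: 2610 kg/m³ × 9.8 m/s² × 2730 m = 6.983×10^7 Pa = 69.83 MPa
Total = 24.33 + 113.7 + 69.83 = 207.86 MPa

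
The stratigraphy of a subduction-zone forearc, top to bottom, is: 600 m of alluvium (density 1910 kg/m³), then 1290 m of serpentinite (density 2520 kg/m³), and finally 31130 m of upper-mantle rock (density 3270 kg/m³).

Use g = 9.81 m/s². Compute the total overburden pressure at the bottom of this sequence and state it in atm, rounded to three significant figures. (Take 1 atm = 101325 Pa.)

10300 atm

alluvium: 1910 kg/m³ × 9.81 m/s² × 600 m = 1.124×10^7 Pa = 111.0 atm
serpentinite: 2520 kg/m³ × 9.81 m/s² × 1290 m = 3.189×10^7 Pa = 314.7 atm
upper-mantle rock: 3270 kg/m³ × 9.81 m/s² × 31130 m = 9.986×10^8 Pa = 9856 atm
Total = 111.0 + 314.7 + 9856 = 10281 atm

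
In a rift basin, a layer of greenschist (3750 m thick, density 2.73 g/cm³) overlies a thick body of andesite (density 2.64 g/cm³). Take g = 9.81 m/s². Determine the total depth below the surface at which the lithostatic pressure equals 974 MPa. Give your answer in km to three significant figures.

37.5 km

Pressure at base of upper layers: 2730×9.81×3750 = 1.004×10^8 Pa = 100.4 MPa
Remaining pressure to be supplied by andesite: 9.740×10^8 − 1.004×10^8 = 8.736×10^8 Pa
Additional depth in andesite = 8.736×10^8 Pa / (2640 kg/m³ × 9.81 m/s²) = 33731 m
Total depth = 3750 m + 33731 m = 37481 m
= 37.481 km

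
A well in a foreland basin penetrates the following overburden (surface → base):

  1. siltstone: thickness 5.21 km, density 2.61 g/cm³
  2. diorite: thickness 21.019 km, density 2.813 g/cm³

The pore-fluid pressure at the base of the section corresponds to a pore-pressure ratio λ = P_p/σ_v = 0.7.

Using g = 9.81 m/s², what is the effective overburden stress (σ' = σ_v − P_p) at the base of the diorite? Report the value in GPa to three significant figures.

Overburden (lithostatic) stress σ_v:
siltstone: 2610 kg/m³ × 9.81 m/s² × 5210 m = 1.334×10^8 Pa = 133.4 MPa
diorite: 2813 kg/m³ × 9.81 m/s² × 21019 m = 5.800×10^8 Pa = 580.0 MPa
Total = 133.4 + 580.0 = 713.43 MPa
Pore pressure P_p = λ·σ_v = 0.7 × 713.4 MPa = 499.4 MPa
Effective stress σ' = σ_v − P_p = 713.4 − 499.4 = 214.03 MPa = 0.21403 GPa

0.214 GPa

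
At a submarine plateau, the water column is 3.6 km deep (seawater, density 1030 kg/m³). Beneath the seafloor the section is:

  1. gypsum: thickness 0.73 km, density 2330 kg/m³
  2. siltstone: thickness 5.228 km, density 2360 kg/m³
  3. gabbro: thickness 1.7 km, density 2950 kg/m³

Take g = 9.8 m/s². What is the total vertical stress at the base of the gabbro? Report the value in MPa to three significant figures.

223 MPa

seawater: 1030 kg/m³ × 9.8 m/s² × 3600 m = 3.634×10^7 Pa = 36.34 MPa
gypsum: 2330 kg/m³ × 9.8 m/s² × 730 m = 1.667×10^7 Pa = 16.67 MPa
siltstone: 2360 kg/m³ × 9.8 m/s² × 5228 m = 1.209×10^8 Pa = 120.9 MPa
gabbro: 2950 kg/m³ × 9.8 m/s² × 1700 m = 4.915×10^7 Pa = 49.15 MPa
Total = 36.34 + 16.67 + 120.9 + 49.15 = 223.07 MPa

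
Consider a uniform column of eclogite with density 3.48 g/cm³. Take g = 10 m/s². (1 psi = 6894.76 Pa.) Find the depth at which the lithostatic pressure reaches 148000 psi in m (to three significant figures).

h = P/(ρg) = 148000 psi / (3480 kg/m³ × 10 m/s²) = 1.020×10^9 Pa / 34800 Pa/m = 29323 m

29300 m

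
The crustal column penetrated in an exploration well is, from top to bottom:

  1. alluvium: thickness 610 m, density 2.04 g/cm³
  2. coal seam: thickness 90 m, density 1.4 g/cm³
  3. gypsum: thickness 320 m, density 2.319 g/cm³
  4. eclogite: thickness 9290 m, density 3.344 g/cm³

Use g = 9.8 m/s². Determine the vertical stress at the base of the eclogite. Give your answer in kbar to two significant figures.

3.3 kbar

alluvium: 2040 kg/m³ × 9.8 m/s² × 610 m = 1.220×10^7 Pa = 0.1220 kbar
coal seam: 1400 kg/m³ × 9.8 m/s² × 90 m = 1.235×10^6 Pa = 0.01235 kbar
gypsum: 2319 kg/m³ × 9.8 m/s² × 320 m = 7.272×10^6 Pa = 0.07272 kbar
eclogite: 3344 kg/m³ × 9.8 m/s² × 9290 m = 3.044×10^8 Pa = 3.044 kbar
Total = 0.1220 + 0.01235 + 0.07272 + 3.044 = 3.2515 kbar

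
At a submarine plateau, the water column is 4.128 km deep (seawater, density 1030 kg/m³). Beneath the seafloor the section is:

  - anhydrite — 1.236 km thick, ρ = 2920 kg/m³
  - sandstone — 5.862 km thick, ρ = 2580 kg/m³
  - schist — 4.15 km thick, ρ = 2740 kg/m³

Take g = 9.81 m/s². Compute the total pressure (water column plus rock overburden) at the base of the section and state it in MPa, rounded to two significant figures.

340 MPa

seawater: 1030 kg/m³ × 9.81 m/s² × 4128 m = 4.171×10^7 Pa = 41.71 MPa
anhydrite: 2920 kg/m³ × 9.81 m/s² × 1236 m = 3.541×10^7 Pa = 35.41 MPa
sandstone: 2580 kg/m³ × 9.81 m/s² × 5862 m = 1.484×10^8 Pa = 148.4 MPa
schist: 2740 kg/m³ × 9.81 m/s² × 4150 m = 1.115×10^8 Pa = 111.5 MPa
Total = 41.71 + 35.41 + 148.4 + 111.5 = 337.03 MPa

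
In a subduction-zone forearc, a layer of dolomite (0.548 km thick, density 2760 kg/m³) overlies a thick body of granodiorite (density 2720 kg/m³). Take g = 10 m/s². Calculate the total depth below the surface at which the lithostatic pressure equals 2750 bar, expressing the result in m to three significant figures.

10100 m

Pressure at base of upper layers: 2760×10×548 = 1.512×10^7 Pa = 151.2 bar
Remaining pressure to be supplied by granodiorite: 2.750×10^8 − 1.512×10^7 = 2.599×10^8 Pa
Additional depth in granodiorite = 2.599×10^8 Pa / (2720 kg/m³ × 10 m/s²) = 9554.2 m
Total depth = 548 m + 9554.2 m = 10102 m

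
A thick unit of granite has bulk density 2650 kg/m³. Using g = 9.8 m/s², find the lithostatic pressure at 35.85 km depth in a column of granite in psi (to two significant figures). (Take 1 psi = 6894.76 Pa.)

granite: 2650 kg/m³ × 9.8 m/s² × 35850 m = 9.310×10^8 Pa = 1.350×10^5 psi

140000 psi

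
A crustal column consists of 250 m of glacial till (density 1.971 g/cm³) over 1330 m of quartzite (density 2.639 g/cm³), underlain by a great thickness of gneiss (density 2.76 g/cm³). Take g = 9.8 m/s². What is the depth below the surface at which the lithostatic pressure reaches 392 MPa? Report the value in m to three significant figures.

Pressure at base of upper layers: 1971×9.8×250 + 2639×9.8×1330 = 3.923×10^7 Pa = 39.23 MPa
Remaining pressure to be supplied by gneiss: 3.920×10^8 − 3.923×10^7 = 3.528×10^8 Pa
Additional depth in gneiss = 3.528×10^8 Pa / (2760 kg/m³ × 9.8 m/s²) = 13043 m
Total depth = 1580 m + 13043 m = 14623 m

14600 m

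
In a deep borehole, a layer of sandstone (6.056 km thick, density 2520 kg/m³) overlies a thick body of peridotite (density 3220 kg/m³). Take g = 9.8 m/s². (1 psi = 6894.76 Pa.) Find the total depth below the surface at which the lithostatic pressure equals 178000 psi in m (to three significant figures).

40200 m

Pressure at base of upper layers: 2520×9.8×6056 = 1.496×10^8 Pa = 21692 psi
Remaining pressure to be supplied by peridotite: 1.227×10^9 − 1.496×10^8 = 1.078×10^9 Pa
Additional depth in peridotite = 1.078×10^9 Pa / (3220 kg/m³ × 9.8 m/s²) = 34152 m
Total depth = 6056 m + 34152 m = 40208 m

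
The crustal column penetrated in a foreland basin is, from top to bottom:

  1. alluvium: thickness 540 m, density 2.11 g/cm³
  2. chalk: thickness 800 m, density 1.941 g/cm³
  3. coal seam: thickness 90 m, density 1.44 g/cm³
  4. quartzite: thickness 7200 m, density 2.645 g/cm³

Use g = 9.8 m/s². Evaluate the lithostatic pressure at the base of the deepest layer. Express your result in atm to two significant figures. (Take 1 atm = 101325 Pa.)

2100 atm

alluvium: 2110 kg/m³ × 9.8 m/s² × 540 m = 1.117×10^7 Pa = 110.2 atm
chalk: 1941 kg/m³ × 9.8 m/s² × 800 m = 1.522×10^7 Pa = 150.2 atm
coal seam: 1440 kg/m³ × 9.8 m/s² × 90 m = 1.270×10^6 Pa = 12.53 atm
quartzite: 2645 kg/m³ × 9.8 m/s² × 7200 m = 1.866×10^8 Pa = 1842 atm
Total = 110.2 + 150.2 + 12.53 + 1842 = 2114.8 atm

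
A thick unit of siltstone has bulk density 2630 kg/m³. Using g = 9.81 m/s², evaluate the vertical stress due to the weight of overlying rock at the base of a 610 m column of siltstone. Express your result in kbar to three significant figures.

siltstone: 2630 kg/m³ × 9.81 m/s² × 610 m = 1.574×10^7 Pa = 0.1574 kbar

0.157 kbar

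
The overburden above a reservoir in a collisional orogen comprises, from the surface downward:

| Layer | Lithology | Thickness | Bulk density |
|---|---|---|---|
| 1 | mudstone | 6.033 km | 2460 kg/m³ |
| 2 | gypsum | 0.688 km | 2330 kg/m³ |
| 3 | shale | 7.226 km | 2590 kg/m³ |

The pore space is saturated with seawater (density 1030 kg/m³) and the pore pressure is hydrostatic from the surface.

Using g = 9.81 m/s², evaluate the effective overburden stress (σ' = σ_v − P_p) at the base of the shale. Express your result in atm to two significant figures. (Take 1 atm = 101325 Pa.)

Overburden (lithostatic) stress σ_v:
mudstone: 2460 kg/m³ × 9.81 m/s² × 6033 m = 1.456×10^8 Pa = 145.6 MPa
gypsum: 2330 kg/m³ × 9.81 m/s² × 688 m = 1.573×10^7 Pa = 15.73 MPa
shale: 2590 kg/m³ × 9.81 m/s² × 7226 m = 1.836×10^8 Pa = 183.6 MPa
Total = 145.6 + 15.73 + 183.6 = 344.92 MPa
Pore pressure P_p = 1030 kg/m³ × 9.81 m/s² × 13947 m = 1.409×10^8 Pa = 140.9 MPa
Effective stress σ' = σ_v − P_p = 344.9 − 140.9 = 203.99 MPa = 2013.2 atm

2000 atm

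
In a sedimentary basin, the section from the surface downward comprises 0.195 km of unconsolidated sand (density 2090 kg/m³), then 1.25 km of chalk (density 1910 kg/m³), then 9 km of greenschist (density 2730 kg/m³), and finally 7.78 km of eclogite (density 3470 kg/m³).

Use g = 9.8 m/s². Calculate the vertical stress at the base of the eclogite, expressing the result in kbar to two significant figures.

5.3 kbar

unconsolidated sand: 2090 kg/m³ × 9.8 m/s² × 195 m = 3.994×10^6 Pa = 0.03994 kbar
chalk: 1910 kg/m³ × 9.8 m/s² × 1250 m = 2.340×10^7 Pa = 0.2340 kbar
greenschist: 2730 kg/m³ × 9.8 m/s² × 9000 m = 2.408×10^8 Pa = 2.408 kbar
eclogite: 3470 kg/m³ × 9.8 m/s² × 7780 m = 2.646×10^8 Pa = 2.646 kbar
Total = 0.03994 + 0.2340 + 2.408 + 2.646 = 5.3274 kbar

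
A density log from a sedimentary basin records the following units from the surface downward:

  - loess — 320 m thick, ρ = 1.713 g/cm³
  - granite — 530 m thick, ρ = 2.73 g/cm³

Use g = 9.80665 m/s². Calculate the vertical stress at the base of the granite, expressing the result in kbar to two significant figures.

loess: 1713 kg/m³ × 9.80665 m/s² × 320 m = 5.376×10^6 Pa = 0.05376 kbar
granite: 2730 kg/m³ × 9.80665 m/s² × 530 m = 1.419×10^7 Pa = 0.1419 kbar
Total = 0.05376 + 0.1419 = 0.19565 kbar

0.20 kbar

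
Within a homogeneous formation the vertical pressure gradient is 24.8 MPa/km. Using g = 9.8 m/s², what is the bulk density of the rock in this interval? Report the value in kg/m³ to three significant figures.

2530 kg/m³

ρ = (dP/dz)/g = 24.8 MPa/km / 9.8 m/s² = 24800 Pa/m / 9.8 m/s² = 2530.6 kg/m³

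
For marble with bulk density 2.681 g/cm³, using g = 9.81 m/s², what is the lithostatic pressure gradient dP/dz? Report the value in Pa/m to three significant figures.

26300 Pa/m

dP/dz = ρg = 2681 kg/m³ × 9.81 m/s² = 26301 Pa/m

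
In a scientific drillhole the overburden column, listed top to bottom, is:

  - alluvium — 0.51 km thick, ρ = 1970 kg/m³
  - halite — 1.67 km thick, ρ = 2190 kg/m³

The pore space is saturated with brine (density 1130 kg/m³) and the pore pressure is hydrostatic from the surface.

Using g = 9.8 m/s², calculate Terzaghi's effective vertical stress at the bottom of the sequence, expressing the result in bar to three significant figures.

215 bar

Overburden (lithostatic) stress σ_v:
alluvium: 1970 kg/m³ × 9.8 m/s² × 510 m = 9.846×10^6 Pa = 9.846 MPa
halite: 2190 kg/m³ × 9.8 m/s² × 1670 m = 3.584×10^7 Pa = 35.84 MPa
Total = 9.846 + 35.84 = 45.688 MPa
Pore pressure P_p = 1130 kg/m³ × 9.8 m/s² × 2180 m = 2.414×10^7 Pa = 24.14 MPa
Effective stress σ' = σ_v − P_p = 45.69 − 24.14 = 21.546 MPa = 215.46 bar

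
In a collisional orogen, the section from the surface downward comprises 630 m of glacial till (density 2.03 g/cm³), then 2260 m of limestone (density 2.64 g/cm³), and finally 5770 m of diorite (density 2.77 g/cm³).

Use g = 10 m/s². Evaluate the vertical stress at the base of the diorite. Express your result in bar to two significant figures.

2300 bar

glacial till: 2030 kg/m³ × 10 m/s² × 630 m = 1.279×10^7 Pa = 127.9 bar
limestone: 2640 kg/m³ × 10 m/s² × 2260 m = 5.966×10^7 Pa = 596.6 bar
diorite: 2770 kg/m³ × 10 m/s² × 5770 m = 1.598×10^8 Pa = 1598 bar
Total = 127.9 + 596.6 + 1598 = 2322.8 bar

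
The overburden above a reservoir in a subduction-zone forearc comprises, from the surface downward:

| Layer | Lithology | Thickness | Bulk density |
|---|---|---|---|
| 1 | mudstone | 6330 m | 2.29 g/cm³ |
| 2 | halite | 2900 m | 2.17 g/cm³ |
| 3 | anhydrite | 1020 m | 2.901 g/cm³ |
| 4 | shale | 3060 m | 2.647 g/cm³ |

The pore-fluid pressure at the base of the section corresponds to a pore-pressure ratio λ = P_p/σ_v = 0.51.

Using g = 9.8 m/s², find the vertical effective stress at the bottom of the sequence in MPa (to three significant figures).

Overburden (lithostatic) stress σ_v:
mudstone: 2290 kg/m³ × 9.8 m/s² × 6330 m = 1.421×10^8 Pa = 142.1 MPa
halite: 2170 kg/m³ × 9.8 m/s² × 2900 m = 6.167×10^7 Pa = 61.67 MPa
anhydrite: 2901 kg/m³ × 9.8 m/s² × 1020 m = 2.900×10^7 Pa = 29.00 MPa
shale: 2647 kg/m³ × 9.8 m/s² × 3060 m = 7.938×10^7 Pa = 79.38 MPa
Total = 142.1 + 61.67 + 29.00 + 79.38 = 312.11 MPa
Pore pressure P_p = λ·σ_v = 0.51 × 312.1 MPa = 159.2 MPa
Effective stress σ' = σ_v − P_p = 312.1 − 159.2 = 152.93 MPa

153 MPa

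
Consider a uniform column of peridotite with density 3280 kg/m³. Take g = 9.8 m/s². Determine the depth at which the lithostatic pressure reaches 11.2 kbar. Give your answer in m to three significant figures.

h = P/(ρg) = 11.2 kbar / (3280 kg/m³ × 9.8 m/s²) = 1.120×10^9 Pa / 32144 Pa/m = 34843 m

34800 m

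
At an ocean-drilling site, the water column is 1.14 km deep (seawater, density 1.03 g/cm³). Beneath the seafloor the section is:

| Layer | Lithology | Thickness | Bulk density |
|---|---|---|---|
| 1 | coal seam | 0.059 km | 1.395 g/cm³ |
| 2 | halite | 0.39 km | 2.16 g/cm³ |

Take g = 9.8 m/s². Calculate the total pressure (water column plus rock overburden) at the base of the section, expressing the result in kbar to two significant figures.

seawater: 1030 kg/m³ × 9.8 m/s² × 1140 m = 1.151×10^7 Pa = 0.1151 kbar
coal seam: 1395 kg/m³ × 9.8 m/s² × 59 m = 8.066×10^5 Pa = 8.066×10^-3 kbar
halite: 2160 kg/m³ × 9.8 m/s² × 390 m = 8.256×10^6 Pa = 0.08256 kbar
Total = 0.1151 + 8.066×10^-3 + 0.08256 = 0.20569 kbar

0.21 kbar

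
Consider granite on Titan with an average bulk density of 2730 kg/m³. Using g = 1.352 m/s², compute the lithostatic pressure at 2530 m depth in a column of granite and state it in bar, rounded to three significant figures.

granite: 2730 kg/m³ × 1.352 m/s² × 2530 m = 9.338×10^6 Pa = 93.38 bar

93.4 bar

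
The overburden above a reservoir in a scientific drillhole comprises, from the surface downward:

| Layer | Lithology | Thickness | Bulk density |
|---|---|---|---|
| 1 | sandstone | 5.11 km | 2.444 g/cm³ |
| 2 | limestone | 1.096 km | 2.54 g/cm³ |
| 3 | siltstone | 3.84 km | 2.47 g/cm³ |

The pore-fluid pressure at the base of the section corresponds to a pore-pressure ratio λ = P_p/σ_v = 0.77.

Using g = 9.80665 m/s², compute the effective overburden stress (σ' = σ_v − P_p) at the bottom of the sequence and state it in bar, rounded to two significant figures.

560 bar

Overburden (lithostatic) stress σ_v:
sandstone: 2444 kg/m³ × 9.80665 m/s² × 5110 m = 1.225×10^8 Pa = 122.5 MPa
limestone: 2540 kg/m³ × 9.80665 m/s² × 1096 m = 2.730×10^7 Pa = 27.30 MPa
siltstone: 2470 kg/m³ × 9.80665 m/s² × 3840 m = 9.301×10^7 Pa = 93.01 MPa
Total = 122.5 + 27.30 + 93.01 = 242.79 MPa
Pore pressure P_p = λ·σ_v = 0.77 × 242.8 MPa = 186.9 MPa
Effective stress σ' = σ_v − P_p = 242.8 − 186.9 = 55.841 MPa = 558.41 bar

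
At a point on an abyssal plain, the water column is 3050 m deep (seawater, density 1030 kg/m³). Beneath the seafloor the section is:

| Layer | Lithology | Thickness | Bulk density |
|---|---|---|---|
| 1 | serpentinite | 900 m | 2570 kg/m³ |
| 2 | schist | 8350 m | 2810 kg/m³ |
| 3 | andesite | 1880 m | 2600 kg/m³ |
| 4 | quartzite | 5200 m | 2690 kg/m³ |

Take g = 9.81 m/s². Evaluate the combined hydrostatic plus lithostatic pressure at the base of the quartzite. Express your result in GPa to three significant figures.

seawater: 1030 kg/m³ × 9.81 m/s² × 3050 m = 3.082×10^7 Pa = 0.03082 GPa
serpentinite: 2570 kg/m³ × 9.81 m/s² × 900 m = 2.269×10^7 Pa = 0.02269 GPa
schist: 2810 kg/m³ × 9.81 m/s² × 8350 m = 2.302×10^8 Pa = 0.2302 GPa
andesite: 2600 kg/m³ × 9.81 m/s² × 1880 m = 4.795×10^7 Pa = 0.04795 GPa
quartzite: 2690 kg/m³ × 9.81 m/s² × 5200 m = 1.372×10^8 Pa = 0.1372 GPa
Total = 0.03082 + 0.02269 + 0.2302 + 0.04795 + 0.1372 = 0.46886 GPa

0.469 GPa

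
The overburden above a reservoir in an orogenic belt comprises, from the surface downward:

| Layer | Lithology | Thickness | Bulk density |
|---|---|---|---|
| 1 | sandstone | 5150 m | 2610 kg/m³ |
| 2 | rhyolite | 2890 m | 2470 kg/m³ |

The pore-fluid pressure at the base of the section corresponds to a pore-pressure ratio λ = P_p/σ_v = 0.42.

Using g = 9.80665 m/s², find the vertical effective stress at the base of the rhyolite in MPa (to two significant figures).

120 MPa

Overburden (lithostatic) stress σ_v:
sandstone: 2610 kg/m³ × 9.80665 m/s² × 5150 m = 1.318×10^8 Pa = 131.8 MPa
rhyolite: 2470 kg/m³ × 9.80665 m/s² × 2890 m = 7.000×10^7 Pa = 70.00 MPa
Total = 131.8 + 70.00 = 201.82 MPa
Pore pressure P_p = λ·σ_v = 0.42 × 201.8 MPa = 84.76 MPa
Effective stress σ' = σ_v − P_p = 201.8 − 84.76 = 117.05 MPa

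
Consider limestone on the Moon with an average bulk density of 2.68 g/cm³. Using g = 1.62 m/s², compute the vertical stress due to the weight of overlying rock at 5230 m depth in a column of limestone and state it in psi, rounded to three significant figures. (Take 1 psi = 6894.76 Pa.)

limestone: 2680 kg/m³ × 1.62 m/s² × 5230 m = 2.271×10^7 Pa = 3293 psi

3290 psi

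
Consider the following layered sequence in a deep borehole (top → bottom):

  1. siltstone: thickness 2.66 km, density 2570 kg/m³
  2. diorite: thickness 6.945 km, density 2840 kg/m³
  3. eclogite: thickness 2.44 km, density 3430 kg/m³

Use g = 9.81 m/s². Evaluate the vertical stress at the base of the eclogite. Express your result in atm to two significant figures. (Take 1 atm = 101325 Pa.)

siltstone: 2570 kg/m³ × 9.81 m/s² × 2660 m = 6.706×10^7 Pa = 661.9 atm
diorite: 2840 kg/m³ × 9.81 m/s² × 6945 m = 1.935×10^8 Pa = 1910 atm
eclogite: 3430 kg/m³ × 9.81 m/s² × 2440 m = 8.210×10^7 Pa = 810.3 atm
Total = 661.9 + 1910 + 810.3 = 3381.7 atm

3400 atm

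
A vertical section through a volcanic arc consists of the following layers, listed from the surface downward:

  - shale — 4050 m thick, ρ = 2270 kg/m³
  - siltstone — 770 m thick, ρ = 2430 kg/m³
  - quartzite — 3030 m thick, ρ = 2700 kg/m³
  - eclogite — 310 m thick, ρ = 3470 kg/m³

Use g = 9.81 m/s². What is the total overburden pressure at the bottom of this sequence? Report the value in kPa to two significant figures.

200000 kPa

shale: 2270 kg/m³ × 9.81 m/s² × 4050 m = 9.019×10^7 Pa = 90188 kPa
siltstone: 2430 kg/m³ × 9.81 m/s² × 770 m = 1.836×10^7 Pa = 18355 kPa
quartzite: 2700 kg/m³ × 9.81 m/s² × 3030 m = 8.026×10^7 Pa = 80256 kPa
eclogite: 3470 kg/m³ × 9.81 m/s² × 310 m = 1.055×10^7 Pa = 10553 kPa
Total = 90188 + 18355 + 80256 + 10553 = 1.9935×10^5 kPa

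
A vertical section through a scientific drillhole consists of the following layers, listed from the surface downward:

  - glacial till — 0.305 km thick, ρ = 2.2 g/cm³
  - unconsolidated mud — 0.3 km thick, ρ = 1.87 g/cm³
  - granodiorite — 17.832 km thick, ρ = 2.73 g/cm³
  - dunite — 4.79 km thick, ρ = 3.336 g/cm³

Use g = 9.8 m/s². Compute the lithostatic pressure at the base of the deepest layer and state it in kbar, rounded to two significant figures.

glacial till: 2200 kg/m³ × 9.8 m/s² × 305 m = 6.576×10^6 Pa = 0.06576 kbar
unconsolidated mud: 1870 kg/m³ × 9.8 m/s² × 300 m = 5.498×10^6 Pa = 0.05498 kbar
granodiorite: 2730 kg/m³ × 9.8 m/s² × 17832 m = 4.771×10^8 Pa = 4.771 kbar
dunite: 3336 kg/m³ × 9.8 m/s² × 4790 m = 1.566×10^8 Pa = 1.566 kbar
Total = 0.06576 + 0.05498 + 4.771 + 1.566 = 6.4575 kbar

6.5 kbar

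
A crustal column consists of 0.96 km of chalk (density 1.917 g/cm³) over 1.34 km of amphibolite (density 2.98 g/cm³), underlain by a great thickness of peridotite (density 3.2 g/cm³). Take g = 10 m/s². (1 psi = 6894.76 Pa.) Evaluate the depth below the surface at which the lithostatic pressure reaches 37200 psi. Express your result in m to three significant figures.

Pressure at base of upper layers: 1917×10×960 + 2980×10×1340 = 5.834×10^7 Pa = 8461 psi
Remaining pressure to be supplied by peridotite: 2.565×10^8 − 5.834×10^7 = 1.981×10^8 Pa
Additional depth in peridotite = 1.981×10^8 Pa / (3200 kg/m³ × 10 m/s²) = 6192.2 m
Total depth = 2300 m + 6192.2 m = 8492.2 m

8490 m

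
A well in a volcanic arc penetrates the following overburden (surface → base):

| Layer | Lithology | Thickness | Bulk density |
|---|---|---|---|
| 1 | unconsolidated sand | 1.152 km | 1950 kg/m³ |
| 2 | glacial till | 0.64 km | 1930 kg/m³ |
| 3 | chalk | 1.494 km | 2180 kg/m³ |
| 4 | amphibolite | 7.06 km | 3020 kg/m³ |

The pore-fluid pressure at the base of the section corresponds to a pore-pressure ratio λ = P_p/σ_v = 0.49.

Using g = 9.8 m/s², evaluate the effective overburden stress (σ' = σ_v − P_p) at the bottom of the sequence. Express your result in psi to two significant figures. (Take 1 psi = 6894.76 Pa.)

Overburden (lithostatic) stress σ_v:
unconsolidated sand: 1950 kg/m³ × 9.8 m/s² × 1152 m = 2.201×10^7 Pa = 22.01 MPa
glacial till: 1930 kg/m³ × 9.8 m/s² × 640 m = 1.210×10^7 Pa = 12.10 MPa
chalk: 2180 kg/m³ × 9.8 m/s² × 1494 m = 3.192×10^7 Pa = 31.92 MPa
amphibolite: 3020 kg/m³ × 9.8 m/s² × 7060 m = 2.089×10^8 Pa = 208.9 MPa
Total = 22.01 + 12.10 + 31.92 + 208.9 = 274.99 MPa
Pore pressure P_p = λ·σ_v = 0.49 × 275.0 MPa = 134.7 MPa
Effective stress σ' = σ_v − P_p = 275.0 − 134.7 = 140.24 MPa = 20340 psi

20000 psi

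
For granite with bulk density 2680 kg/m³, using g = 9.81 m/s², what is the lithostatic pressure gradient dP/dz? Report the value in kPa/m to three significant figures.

dP/dz = ρg = 2680 kg/m³ × 9.81 m/s² = 26291 Pa/m
= 26291 Pa/m × (1 kPa/m / 1000.0 Pa/m) = 26.291 kPa/m

26.3 kPa/m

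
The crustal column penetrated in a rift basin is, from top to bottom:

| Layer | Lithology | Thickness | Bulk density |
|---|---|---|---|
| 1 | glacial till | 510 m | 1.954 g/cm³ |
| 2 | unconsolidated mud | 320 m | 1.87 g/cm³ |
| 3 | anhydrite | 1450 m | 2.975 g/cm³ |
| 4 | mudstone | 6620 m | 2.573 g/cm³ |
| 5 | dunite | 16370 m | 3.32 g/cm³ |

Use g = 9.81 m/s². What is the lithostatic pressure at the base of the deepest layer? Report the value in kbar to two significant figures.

7.6 kbar

glacial till: 1954 kg/m³ × 9.81 m/s² × 510 m = 9.776×10^6 Pa = 0.09776 kbar
unconsolidated mud: 1870 kg/m³ × 9.81 m/s² × 320 m = 5.870×10^6 Pa = 0.05870 kbar
anhydrite: 2975 kg/m³ × 9.81 m/s² × 1450 m = 4.232×10^7 Pa = 0.4232 kbar
mudstone: 2573 kg/m³ × 9.81 m/s² × 6620 m = 1.671×10^8 Pa = 1.671 kbar
dunite: 3320 kg/m³ × 9.81 m/s² × 16370 m = 5.332×10^8 Pa = 5.332 kbar
Total = 0.09776 + 0.05870 + 0.4232 + 1.671 + 5.332 = 7.5822 kbar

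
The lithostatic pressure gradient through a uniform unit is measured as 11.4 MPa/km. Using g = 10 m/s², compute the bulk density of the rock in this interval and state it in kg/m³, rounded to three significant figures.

ρ = (dP/dz)/g = 11.4 MPa/km / 10 m/s² = 11400 Pa/m / 10 m/s² = 1140.0 kg/m³

1140 kg/m³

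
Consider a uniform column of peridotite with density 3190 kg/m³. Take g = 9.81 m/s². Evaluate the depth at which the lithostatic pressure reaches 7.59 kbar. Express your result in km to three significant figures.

h = P/(ρg) = 7.59 kbar / (3190 kg/m³ × 9.81 m/s²) = 7.590×10^8 Pa / 31294 Pa/m = 24254 m
= 24.254 km

24.3 km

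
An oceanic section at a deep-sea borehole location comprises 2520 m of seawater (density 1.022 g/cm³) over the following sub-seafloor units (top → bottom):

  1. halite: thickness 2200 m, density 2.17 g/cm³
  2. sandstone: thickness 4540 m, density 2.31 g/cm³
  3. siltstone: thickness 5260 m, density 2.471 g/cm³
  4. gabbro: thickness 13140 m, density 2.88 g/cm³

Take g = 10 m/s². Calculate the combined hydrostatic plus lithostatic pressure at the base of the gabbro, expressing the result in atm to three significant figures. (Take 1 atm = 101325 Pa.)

seawater: 1022 kg/m³ × 10 m/s² × 2520 m = 2.575×10^7 Pa = 254.2 atm
halite: 2170 kg/m³ × 10 m/s² × 2200 m = 4.774×10^7 Pa = 471.2 atm
sandstone: 2310 kg/m³ × 10 m/s² × 4540 m = 1.049×10^8 Pa = 1035 atm
siltstone: 2471 kg/m³ × 10 m/s² × 5260 m = 1.300×10^8 Pa = 1283 atm
gabbro: 2880 kg/m³ × 10 m/s² × 13140 m = 3.784×10^8 Pa = 3735 atm
Total = 254.2 + 471.2 + 1035 + 1283 + 3735 = 6777.9 atm

6780 atm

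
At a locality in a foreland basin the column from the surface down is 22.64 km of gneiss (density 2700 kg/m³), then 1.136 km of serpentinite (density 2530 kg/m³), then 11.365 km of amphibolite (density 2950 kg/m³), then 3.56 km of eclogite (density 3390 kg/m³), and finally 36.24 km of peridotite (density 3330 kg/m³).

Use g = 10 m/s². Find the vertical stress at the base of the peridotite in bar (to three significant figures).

23000 bar

gneiss: 2700 kg/m³ × 10 m/s² × 22640 m = 6.113×10^8 Pa = 6113 bar
serpentinite: 2530 kg/m³ × 10 m/s² × 1136 m = 2.874×10^7 Pa = 287.4 bar
amphibolite: 2950 kg/m³ × 10 m/s² × 11365 m = 3.353×10^8 Pa = 3353 bar
eclogite: 3390 kg/m³ × 10 m/s² × 3560 m = 1.207×10^8 Pa = 1207 bar
peridotite: 3330 kg/m³ × 10 m/s² × 36240 m = 1.207×10^9 Pa = 12068 bar
Total = 6113 + 287.4 + 3353 + 1207 + 12068 = 23028 bar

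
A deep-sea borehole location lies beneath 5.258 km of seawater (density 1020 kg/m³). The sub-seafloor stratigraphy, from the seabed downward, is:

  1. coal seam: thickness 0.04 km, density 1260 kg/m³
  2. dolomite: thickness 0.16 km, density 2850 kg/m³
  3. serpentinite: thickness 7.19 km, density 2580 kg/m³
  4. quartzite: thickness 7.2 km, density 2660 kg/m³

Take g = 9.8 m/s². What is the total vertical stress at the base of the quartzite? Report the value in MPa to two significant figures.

430 MPa

seawater: 1020 kg/m³ × 9.8 m/s² × 5258 m = 5.256×10^7 Pa = 52.56 MPa
coal seam: 1260 kg/m³ × 9.8 m/s² × 40 m = 4.939×10^5 Pa = 0.4939 MPa
dolomite: 2850 kg/m³ × 9.8 m/s² × 160 m = 4.469×10^6 Pa = 4.469 MPa
serpentinite: 2580 kg/m³ × 9.8 m/s² × 7190 m = 1.818×10^8 Pa = 181.8 MPa
quartzite: 2660 kg/m³ × 9.8 m/s² × 7200 m = 1.877×10^8 Pa = 187.7 MPa
Total = 52.56 + 0.4939 + 4.469 + 181.8 + 187.7 = 427.00 MPa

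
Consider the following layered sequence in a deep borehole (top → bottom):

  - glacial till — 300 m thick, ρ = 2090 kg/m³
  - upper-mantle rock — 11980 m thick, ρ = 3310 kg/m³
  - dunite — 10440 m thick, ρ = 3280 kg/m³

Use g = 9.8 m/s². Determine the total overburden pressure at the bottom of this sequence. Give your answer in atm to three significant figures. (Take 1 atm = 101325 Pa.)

glacial till: 2090 kg/m³ × 9.8 m/s² × 300 m = 6.145×10^6 Pa = 60.64 atm
upper-mantle rock: 3310 kg/m³ × 9.8 m/s² × 11980 m = 3.886×10^8 Pa = 3835 atm
dunite: 3280 kg/m³ × 9.8 m/s² × 10440 m = 3.356×10^8 Pa = 3312 atm
Total = 60.64 + 3835 + 3312 = 7207.8 atm

7210 atm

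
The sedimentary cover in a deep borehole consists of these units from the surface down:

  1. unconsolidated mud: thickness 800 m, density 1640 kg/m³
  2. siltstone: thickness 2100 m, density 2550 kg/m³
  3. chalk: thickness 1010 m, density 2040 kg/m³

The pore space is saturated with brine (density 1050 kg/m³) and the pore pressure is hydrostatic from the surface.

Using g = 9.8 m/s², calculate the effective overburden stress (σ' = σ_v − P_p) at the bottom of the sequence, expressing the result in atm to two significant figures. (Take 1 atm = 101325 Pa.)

450 atm

Overburden (lithostatic) stress σ_v:
unconsolidated mud: 1640 kg/m³ × 9.8 m/s² × 800 m = 1.286×10^7 Pa = 12.86 MPa
siltstone: 2550 kg/m³ × 9.8 m/s² × 2100 m = 5.248×10^7 Pa = 52.48 MPa
chalk: 2040 kg/m³ × 9.8 m/s² × 1010 m = 2.019×10^7 Pa = 20.19 MPa
Total = 12.86 + 52.48 + 20.19 = 85.529 MPa
Pore pressure P_p = 1050 kg/m³ × 9.8 m/s² × 3910 m = 4.023×10^7 Pa = 40.23 MPa
Effective stress σ' = σ_v − P_p = 85.53 − 40.23 = 45.295 MPa = 447.02 atm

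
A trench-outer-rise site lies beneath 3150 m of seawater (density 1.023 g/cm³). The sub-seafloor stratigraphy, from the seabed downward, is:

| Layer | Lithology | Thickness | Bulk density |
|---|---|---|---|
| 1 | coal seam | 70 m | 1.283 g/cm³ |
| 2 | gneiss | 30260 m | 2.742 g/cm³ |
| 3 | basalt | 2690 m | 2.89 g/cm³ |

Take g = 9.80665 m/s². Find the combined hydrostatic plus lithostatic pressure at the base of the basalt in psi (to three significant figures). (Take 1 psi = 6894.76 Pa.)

134000 psi

seawater: 1023 kg/m³ × 9.80665 m/s² × 3150 m = 3.160×10^7 Pa = 4583 psi
coal seam: 1283 kg/m³ × 9.80665 m/s² × 70 m = 8.807×10^5 Pa = 127.7 psi
gneiss: 2742 kg/m³ × 9.80665 m/s² × 30260 m = 8.137×10^8 Pa = 1.180×10^5 psi
basalt: 2890 kg/m³ × 9.80665 m/s² × 2690 m = 7.624×10^7 Pa = 11057 psi
Total = 4583 + 127.7 + 1.180×10^5 + 11057 = 1.3378×10^5 psi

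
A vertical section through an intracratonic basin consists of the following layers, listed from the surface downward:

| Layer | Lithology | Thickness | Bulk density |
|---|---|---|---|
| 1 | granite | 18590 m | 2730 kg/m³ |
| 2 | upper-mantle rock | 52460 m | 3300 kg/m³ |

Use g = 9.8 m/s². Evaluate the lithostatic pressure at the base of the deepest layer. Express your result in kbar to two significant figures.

granite: 2730 kg/m³ × 9.8 m/s² × 18590 m = 4.974×10^8 Pa = 4.974 kbar
upper-mantle rock: 3300 kg/m³ × 9.8 m/s² × 52460 m = 1.697×10^9 Pa = 16.97 kbar
Total = 4.974 + 16.97 = 21.939 kbar

22 kbar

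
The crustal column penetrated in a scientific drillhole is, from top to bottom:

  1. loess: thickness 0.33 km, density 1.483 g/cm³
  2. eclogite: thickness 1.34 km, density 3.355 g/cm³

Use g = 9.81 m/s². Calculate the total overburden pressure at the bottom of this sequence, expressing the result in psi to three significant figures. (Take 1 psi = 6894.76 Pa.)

loess: 1483 kg/m³ × 9.81 m/s² × 330 m = 4.801×10^6 Pa = 696.3 psi
eclogite: 3355 kg/m³ × 9.81 m/s² × 1340 m = 4.410×10^7 Pa = 6397 psi
Total = 696.3 + 6397 = 7092.9 psi

7090 psi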